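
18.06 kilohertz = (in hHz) 180.6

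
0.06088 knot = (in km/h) 0.1127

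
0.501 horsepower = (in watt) 373.6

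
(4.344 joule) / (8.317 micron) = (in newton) 5.223e+05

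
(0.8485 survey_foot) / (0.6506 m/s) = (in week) 6.573e-07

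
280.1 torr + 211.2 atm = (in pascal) 2.144e+07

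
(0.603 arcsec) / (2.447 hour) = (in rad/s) 3.319e-10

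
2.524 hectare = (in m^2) 2.524e+04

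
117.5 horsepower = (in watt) 8.762e+04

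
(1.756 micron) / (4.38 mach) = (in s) 1.177e-09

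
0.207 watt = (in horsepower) 0.0002776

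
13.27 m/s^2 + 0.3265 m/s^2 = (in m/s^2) 13.6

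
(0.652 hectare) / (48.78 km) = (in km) 0.0001337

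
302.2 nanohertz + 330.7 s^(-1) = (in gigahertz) 3.307e-07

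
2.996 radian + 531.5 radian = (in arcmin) 1.837e+06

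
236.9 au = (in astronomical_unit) 236.9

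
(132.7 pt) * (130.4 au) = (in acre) 2.257e+08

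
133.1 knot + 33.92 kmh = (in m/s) 77.89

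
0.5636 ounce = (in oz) 0.5636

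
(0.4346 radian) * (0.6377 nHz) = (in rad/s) 2.771e-10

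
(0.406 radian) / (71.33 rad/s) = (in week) 9.411e-09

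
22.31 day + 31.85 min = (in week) 3.19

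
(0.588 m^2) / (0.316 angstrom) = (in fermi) 1.861e+25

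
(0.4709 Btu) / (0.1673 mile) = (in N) 1.845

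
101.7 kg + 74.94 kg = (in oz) 6231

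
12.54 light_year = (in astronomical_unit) 7.93e+05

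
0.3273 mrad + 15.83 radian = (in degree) 907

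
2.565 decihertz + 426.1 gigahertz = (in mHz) 4.261e+14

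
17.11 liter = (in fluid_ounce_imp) 602.2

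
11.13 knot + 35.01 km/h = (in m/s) 15.45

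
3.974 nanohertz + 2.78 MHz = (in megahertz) 2.78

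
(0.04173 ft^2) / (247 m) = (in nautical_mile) 8.475e-09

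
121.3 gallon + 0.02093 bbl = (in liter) 462.5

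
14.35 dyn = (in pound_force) 3.226e-05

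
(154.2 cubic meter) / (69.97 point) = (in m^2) 6247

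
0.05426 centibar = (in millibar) 0.5426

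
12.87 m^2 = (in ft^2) 138.5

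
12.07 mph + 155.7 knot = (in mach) 0.2511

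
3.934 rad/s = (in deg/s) 225.4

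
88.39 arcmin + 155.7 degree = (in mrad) 2743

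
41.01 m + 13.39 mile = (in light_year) 2.282e-12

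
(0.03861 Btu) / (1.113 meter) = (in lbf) 8.228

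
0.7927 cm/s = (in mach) 2.328e-05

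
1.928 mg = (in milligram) 1.928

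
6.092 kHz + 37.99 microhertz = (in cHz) 6.092e+05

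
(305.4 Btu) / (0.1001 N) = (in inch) 1.267e+08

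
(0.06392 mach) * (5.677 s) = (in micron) 1.236e+08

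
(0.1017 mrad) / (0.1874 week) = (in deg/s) 5.141e-08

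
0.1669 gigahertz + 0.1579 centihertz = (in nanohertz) 1.669e+17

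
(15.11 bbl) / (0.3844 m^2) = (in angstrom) 6.249e+10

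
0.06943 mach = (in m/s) 23.64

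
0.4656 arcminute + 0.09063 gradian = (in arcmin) 5.36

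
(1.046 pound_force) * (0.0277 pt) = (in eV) 2.838e+14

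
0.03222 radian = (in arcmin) 110.8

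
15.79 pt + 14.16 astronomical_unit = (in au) 14.16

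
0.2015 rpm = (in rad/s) 0.0211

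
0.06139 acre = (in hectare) 0.02484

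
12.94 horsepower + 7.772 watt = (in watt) 9657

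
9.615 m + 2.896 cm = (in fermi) 9.644e+15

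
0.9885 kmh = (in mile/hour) 0.6142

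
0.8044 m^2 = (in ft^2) 8.658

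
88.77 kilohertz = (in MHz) 0.08877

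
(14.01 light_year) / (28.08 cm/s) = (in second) 4.72e+17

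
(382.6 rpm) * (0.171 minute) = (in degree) 2.355e+04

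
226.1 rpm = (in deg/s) 1357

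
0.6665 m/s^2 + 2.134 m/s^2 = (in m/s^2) 2.8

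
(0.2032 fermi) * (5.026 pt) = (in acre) 8.903e-23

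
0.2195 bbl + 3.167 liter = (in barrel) 0.2394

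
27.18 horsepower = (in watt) 2.027e+04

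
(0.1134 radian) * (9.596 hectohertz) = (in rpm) 1039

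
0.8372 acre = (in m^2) 3388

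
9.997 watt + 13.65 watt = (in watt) 23.65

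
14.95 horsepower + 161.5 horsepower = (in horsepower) 176.4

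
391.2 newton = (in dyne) 3.912e+07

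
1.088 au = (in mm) 1.628e+14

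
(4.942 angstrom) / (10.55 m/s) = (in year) 1.485e-18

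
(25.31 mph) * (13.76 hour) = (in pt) 1.589e+09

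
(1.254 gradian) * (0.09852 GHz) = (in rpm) 1.853e+07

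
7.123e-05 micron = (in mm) 7.123e-08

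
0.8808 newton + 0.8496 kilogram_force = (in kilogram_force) 0.9394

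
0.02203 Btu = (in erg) 2.324e+08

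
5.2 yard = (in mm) 4755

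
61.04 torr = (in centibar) 8.138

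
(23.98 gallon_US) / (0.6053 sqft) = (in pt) 4576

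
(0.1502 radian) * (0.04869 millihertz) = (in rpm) 6.984e-05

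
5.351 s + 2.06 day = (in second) 1.78e+05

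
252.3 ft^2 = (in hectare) 0.002344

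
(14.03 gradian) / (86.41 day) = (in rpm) 2.819e-07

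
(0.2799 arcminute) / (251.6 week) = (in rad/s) 5.351e-13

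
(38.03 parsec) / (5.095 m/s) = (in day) 2.666e+12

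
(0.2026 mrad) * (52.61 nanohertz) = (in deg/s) 6.107e-10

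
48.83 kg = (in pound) 107.7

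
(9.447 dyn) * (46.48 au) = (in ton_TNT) 0.157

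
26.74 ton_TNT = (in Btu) 1.06e+08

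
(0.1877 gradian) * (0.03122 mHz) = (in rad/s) 9.205e-08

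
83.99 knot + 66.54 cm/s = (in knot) 85.28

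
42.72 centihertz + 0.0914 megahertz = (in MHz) 0.0914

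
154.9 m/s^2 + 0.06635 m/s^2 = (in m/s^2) 155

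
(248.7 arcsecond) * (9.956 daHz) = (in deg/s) 6.878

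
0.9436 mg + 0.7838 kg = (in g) 783.8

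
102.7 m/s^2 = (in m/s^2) 102.7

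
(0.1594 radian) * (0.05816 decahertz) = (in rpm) 0.8853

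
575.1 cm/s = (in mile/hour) 12.86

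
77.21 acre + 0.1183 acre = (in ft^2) 3.368e+06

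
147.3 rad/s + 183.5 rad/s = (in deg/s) 1.895e+04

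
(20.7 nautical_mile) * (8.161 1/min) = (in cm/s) 5.214e+05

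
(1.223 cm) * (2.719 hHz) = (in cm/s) 332.5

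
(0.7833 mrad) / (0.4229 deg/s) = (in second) 0.1061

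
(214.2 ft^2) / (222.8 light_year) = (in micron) 9.441e-12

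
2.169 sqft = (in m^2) 0.2015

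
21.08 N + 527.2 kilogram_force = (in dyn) 5.191e+08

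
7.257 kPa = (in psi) 1.053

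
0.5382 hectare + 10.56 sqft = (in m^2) 5383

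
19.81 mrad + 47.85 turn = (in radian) 300.7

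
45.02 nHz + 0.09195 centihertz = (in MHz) 9.195e-10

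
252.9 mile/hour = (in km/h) 407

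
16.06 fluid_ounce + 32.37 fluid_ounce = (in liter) 1.432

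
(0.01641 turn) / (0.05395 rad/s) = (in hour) 0.0005309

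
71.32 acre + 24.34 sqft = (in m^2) 2.886e+05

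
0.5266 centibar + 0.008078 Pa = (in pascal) 526.6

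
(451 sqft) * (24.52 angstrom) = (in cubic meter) 1.027e-07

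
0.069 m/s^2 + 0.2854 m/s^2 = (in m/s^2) 0.3544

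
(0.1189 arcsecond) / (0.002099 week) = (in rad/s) 4.541e-10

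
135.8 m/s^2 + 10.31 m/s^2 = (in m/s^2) 146.1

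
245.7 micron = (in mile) 1.527e-07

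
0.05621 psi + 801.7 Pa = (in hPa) 11.89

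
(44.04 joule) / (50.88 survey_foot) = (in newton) 2.84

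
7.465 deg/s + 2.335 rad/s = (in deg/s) 141.3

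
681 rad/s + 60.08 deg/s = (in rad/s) 682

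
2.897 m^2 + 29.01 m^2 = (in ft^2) 343.4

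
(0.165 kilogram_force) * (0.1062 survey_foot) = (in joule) 0.05238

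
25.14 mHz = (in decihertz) 0.2514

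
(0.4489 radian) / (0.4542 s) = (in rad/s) 0.9883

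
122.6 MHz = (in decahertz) 1.226e+07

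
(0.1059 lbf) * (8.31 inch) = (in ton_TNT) 2.376e-11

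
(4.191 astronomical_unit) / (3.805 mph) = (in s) 3.686e+11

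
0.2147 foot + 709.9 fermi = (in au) 4.374e-13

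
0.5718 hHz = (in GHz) 5.718e-08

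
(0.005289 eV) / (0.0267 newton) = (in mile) 1.972e-23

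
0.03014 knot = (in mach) 4.554e-05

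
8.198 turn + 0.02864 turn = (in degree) 2962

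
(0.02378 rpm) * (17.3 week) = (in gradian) 1.659e+06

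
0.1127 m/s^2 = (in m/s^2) 0.1127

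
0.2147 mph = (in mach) 0.0002819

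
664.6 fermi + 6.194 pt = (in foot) 0.007169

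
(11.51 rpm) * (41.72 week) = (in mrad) 3.041e+10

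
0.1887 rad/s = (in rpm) 1.802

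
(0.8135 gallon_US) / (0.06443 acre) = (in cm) 0.001181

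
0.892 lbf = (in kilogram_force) 0.4046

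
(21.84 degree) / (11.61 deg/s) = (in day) 2.177e-05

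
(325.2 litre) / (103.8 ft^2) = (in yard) 0.03688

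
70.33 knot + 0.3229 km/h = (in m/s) 36.27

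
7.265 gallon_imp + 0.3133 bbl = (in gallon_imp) 18.22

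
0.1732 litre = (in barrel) 0.001089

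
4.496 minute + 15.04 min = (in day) 0.01357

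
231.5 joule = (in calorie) 55.33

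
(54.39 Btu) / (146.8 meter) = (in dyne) 3.909e+07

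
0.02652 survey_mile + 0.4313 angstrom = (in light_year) 4.511e-15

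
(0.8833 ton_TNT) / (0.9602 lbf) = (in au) 0.005784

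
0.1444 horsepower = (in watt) 107.7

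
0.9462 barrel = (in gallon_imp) 33.09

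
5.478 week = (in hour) 920.3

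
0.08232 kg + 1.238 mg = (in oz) 2.904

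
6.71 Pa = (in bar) 6.71e-05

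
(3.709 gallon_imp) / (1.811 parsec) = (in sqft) 3.248e-18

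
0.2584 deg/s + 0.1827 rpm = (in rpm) 0.2258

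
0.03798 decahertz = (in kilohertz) 0.0003798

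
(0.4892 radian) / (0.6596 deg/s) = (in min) 0.7082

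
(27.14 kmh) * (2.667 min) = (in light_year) 1.275e-13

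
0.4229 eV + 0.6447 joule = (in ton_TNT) 1.541e-10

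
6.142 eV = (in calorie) 2.352e-19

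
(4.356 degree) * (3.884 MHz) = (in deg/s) 1.692e+07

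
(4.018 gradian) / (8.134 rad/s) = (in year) 2.46e-10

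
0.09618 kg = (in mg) 9.618e+04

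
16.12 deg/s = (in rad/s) 0.2813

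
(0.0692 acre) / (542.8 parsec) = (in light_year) 1.767e-33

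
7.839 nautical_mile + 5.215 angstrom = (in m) 1.452e+04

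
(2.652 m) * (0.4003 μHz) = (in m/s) 1.062e-06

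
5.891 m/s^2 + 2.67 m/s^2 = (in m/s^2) 8.561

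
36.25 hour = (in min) 2175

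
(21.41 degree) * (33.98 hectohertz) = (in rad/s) 1270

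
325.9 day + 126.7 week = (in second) 1.048e+08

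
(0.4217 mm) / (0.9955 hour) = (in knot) 2.287e-07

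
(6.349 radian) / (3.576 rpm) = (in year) 5.376e-07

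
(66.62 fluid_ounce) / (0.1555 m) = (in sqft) 0.1364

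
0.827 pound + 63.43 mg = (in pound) 0.8271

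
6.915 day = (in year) 0.01895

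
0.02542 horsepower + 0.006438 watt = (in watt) 18.96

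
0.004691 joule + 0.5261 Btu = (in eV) 3.464e+21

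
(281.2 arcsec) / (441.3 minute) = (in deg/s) 2.95e-06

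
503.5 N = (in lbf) 113.2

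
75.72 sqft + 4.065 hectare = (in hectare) 4.066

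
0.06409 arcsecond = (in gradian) 1.978e-05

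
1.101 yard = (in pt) 2854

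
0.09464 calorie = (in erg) 3.96e+06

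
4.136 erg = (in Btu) 3.92e-10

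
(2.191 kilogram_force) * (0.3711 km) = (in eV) 4.977e+22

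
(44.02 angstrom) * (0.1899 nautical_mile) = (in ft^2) 1.666e-05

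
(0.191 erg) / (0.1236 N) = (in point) 0.000438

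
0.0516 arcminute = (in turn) 2.389e-06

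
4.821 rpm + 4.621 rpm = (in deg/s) 56.65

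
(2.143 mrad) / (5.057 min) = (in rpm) 6.744e-05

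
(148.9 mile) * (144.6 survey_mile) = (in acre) 1.378e+07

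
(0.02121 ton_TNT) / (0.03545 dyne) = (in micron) 2.503e+20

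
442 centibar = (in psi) 64.11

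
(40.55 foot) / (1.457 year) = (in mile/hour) 6.017e-07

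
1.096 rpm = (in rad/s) 0.1148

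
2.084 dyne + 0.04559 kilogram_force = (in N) 0.4471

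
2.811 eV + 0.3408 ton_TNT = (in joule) 1.426e+09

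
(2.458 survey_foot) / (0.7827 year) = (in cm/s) 3.035e-06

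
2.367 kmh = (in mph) 1.471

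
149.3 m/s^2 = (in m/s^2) 149.3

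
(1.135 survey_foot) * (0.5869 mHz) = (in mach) 5.963e-07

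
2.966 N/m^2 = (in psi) 0.0004302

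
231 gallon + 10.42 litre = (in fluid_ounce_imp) 3.114e+04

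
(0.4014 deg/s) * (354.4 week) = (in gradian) 9.56e+07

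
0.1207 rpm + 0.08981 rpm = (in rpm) 0.2105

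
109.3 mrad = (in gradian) 6.958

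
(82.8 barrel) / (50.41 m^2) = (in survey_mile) 0.0001623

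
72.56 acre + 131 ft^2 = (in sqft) 3.161e+06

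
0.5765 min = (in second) 34.59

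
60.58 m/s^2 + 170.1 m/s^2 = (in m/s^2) 230.7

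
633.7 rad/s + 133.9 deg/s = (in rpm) 6074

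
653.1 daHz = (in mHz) 6.531e+06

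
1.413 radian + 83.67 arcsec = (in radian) 1.413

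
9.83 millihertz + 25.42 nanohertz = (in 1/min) 0.5898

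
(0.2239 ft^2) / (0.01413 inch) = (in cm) 5796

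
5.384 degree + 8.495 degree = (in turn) 0.03855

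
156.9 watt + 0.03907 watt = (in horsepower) 0.2105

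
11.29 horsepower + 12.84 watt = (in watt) 8432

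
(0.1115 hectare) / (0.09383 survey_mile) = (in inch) 290.7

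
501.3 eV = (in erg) 8.032e-10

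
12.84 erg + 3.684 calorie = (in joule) 15.41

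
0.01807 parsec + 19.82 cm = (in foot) 1.829e+15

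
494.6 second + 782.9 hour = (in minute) 4.698e+04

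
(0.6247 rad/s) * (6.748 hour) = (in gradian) 9.661e+05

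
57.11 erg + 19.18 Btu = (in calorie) 4837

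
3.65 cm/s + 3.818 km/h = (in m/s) 1.097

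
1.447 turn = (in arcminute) 3.126e+04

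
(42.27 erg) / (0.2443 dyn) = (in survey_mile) 0.001075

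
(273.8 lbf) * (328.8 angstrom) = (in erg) 400.5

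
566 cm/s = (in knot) 11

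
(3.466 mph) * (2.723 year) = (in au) 0.0008894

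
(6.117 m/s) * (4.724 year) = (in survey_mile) 5.662e+05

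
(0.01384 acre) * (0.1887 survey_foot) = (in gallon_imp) 708.6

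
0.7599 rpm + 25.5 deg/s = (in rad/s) 0.5246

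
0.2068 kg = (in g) 206.8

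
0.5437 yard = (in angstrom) 4.972e+09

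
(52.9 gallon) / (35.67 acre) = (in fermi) 1.387e+09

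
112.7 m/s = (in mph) 252.1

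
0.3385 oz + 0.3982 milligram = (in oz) 0.3385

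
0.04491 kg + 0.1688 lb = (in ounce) 4.285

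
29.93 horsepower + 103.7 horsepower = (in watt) 9.965e+04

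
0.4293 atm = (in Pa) 4.35e+04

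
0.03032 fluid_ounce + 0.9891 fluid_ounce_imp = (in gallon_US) 0.007661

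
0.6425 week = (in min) 6476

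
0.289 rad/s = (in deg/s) 16.56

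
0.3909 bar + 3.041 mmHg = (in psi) 5.728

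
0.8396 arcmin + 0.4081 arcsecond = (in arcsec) 50.78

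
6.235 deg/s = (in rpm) 1.039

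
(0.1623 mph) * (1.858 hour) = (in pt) 1.376e+06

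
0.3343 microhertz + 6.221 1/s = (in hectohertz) 0.06221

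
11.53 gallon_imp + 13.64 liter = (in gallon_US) 17.45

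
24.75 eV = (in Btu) 3.758e-21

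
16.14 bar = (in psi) 234.1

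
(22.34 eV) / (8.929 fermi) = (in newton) 0.0004009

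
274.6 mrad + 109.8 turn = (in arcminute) 2.373e+06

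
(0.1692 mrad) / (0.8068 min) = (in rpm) 3.338e-05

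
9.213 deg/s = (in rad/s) 0.1608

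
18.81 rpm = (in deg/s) 112.9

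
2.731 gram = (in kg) 0.002731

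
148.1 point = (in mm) 52.25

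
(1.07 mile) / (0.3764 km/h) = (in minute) 274.5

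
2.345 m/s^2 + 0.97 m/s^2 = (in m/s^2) 3.315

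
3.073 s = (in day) 3.557e-05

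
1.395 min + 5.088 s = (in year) 2.815e-06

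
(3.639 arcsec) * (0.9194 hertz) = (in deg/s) 0.0009294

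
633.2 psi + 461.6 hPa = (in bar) 44.12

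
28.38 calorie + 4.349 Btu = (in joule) 4707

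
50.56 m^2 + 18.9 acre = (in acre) 18.91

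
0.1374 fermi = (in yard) 1.503e-16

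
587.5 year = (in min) 3.088e+08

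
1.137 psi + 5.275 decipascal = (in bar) 0.0784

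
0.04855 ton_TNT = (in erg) 2.031e+15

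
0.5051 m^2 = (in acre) 0.0001248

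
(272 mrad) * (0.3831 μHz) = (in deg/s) 5.97e-06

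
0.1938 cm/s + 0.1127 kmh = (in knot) 0.06462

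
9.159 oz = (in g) 259.7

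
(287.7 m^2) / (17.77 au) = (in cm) 1.082e-08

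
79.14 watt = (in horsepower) 0.1061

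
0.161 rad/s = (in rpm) 1.537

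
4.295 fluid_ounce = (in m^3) 0.000127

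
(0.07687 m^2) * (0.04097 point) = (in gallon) 0.0002935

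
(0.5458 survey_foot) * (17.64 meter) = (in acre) 0.0007252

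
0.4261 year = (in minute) 2.24e+05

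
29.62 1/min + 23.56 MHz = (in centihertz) 2.356e+09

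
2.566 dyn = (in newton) 2.566e-05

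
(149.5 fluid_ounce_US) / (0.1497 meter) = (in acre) 7.298e-06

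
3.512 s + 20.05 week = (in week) 20.05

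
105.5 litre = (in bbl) 0.6636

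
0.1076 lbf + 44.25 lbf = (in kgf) 20.12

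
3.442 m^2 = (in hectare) 0.0003442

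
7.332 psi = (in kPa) 50.55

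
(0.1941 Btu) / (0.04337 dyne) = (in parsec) 1.53e-08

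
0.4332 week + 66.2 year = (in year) 66.21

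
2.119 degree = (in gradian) 2.354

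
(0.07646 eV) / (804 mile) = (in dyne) 9.468e-22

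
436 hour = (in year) 0.04977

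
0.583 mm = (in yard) 0.0006376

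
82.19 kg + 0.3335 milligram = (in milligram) 8.219e+07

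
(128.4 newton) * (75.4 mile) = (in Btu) 1.477e+04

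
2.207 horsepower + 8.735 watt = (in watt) 1654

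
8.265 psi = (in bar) 0.5699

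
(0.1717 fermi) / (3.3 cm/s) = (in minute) 8.672e-17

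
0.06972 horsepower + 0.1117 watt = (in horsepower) 0.06987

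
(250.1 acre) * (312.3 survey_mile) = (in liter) 5.087e+14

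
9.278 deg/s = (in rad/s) 0.1619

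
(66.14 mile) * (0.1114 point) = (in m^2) 4.183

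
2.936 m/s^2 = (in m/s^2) 2.936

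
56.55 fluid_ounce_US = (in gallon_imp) 0.3679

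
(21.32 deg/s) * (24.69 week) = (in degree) 3.184e+08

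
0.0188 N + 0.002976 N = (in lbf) 0.004895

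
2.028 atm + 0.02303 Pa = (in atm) 2.028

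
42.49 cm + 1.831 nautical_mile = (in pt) 9.614e+06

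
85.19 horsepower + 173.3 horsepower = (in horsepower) 258.5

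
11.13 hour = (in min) 667.8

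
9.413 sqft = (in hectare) 8.745e-05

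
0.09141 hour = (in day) 0.003809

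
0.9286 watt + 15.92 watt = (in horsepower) 0.02259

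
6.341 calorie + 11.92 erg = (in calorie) 6.341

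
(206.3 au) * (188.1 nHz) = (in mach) 1.705e+04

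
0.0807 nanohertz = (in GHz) 8.07e-20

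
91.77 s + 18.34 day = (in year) 0.05025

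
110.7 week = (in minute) 1.116e+06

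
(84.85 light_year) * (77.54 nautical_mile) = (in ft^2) 1.241e+24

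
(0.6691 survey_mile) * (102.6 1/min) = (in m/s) 1841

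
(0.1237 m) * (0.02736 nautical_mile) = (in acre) 0.001549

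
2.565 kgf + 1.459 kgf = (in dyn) 3.946e+06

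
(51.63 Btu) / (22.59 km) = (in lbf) 0.5421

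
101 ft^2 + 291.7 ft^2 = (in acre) 0.009015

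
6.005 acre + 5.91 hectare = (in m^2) 8.34e+04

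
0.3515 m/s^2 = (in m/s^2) 0.3515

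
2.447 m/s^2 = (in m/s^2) 2.447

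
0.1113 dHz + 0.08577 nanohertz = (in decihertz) 0.1113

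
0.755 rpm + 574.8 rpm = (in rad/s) 60.27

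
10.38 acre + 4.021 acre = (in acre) 14.4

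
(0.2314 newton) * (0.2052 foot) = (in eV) 9.033e+16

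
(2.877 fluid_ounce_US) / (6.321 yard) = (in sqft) 0.0001584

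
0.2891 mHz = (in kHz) 2.891e-07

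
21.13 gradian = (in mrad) 331.9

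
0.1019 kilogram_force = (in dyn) 9.993e+04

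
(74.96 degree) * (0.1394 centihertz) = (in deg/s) 0.1045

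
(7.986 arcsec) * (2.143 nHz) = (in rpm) 7.923e-13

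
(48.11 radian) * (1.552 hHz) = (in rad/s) 7467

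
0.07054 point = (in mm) 0.02488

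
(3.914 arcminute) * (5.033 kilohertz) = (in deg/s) 328.3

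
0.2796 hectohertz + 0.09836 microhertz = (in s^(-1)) 27.96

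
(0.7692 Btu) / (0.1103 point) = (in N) 2.086e+07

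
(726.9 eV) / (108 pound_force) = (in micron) 2.424e-13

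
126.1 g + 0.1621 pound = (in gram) 199.6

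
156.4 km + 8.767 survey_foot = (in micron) 1.564e+11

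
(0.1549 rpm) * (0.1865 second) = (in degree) 0.1733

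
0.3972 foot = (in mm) 121.1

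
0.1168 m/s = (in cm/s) 11.68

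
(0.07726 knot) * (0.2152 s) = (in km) 8.553e-06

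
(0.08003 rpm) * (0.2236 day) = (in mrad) 1.619e+05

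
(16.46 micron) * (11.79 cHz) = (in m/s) 1.941e-06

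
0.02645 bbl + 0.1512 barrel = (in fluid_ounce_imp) 994.1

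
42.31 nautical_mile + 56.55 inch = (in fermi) 7.836e+19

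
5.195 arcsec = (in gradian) 0.001603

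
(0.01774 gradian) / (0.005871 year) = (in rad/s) 1.505e-09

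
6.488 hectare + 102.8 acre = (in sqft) 5.176e+06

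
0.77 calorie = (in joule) 3.222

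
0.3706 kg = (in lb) 0.817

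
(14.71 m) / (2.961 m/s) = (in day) 5.75e-05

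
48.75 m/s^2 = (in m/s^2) 48.75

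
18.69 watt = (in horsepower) 0.02506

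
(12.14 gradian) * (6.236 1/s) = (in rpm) 11.36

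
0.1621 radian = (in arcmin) 557.3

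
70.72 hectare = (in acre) 174.8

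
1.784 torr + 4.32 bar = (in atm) 4.266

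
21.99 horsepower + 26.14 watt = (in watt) 1.642e+04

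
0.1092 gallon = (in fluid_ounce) 13.98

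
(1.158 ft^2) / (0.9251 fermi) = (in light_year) 0.01229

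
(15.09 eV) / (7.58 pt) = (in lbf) 2.033e-16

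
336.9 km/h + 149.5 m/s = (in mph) 543.8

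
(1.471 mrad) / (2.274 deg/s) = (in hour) 1.03e-05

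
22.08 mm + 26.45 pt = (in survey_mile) 1.952e-05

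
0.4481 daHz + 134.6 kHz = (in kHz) 134.6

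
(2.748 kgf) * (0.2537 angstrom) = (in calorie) 1.634e-10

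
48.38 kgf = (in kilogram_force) 48.38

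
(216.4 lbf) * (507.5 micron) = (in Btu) 0.000463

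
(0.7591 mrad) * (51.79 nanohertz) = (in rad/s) 3.931e-11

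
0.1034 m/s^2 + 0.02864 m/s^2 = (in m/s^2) 0.132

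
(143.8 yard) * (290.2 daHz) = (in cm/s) 3.816e+07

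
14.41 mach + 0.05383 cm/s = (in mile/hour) 1.098e+04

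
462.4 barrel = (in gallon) 1.942e+04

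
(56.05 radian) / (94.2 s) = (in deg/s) 34.09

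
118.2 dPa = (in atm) 0.0001167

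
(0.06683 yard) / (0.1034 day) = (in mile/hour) 1.53e-05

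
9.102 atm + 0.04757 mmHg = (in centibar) 922.3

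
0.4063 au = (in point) 1.723e+14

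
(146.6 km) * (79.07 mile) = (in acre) 4.61e+06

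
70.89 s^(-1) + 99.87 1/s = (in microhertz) 1.708e+08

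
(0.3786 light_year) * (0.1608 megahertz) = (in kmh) 2.073e+21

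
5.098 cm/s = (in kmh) 0.1835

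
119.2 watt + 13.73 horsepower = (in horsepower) 13.89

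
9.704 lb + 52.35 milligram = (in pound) 9.704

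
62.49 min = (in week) 0.006199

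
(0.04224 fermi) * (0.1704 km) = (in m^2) 7.198e-15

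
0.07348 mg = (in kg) 7.348e-08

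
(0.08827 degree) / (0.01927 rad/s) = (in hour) 2.221e-05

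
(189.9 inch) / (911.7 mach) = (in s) 1.554e-05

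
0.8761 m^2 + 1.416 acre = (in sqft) 6.169e+04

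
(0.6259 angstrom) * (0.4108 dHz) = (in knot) 4.998e-12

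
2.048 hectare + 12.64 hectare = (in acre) 36.29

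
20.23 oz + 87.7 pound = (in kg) 40.35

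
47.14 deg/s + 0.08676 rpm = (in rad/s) 0.8318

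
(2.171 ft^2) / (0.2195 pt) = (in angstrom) 2.605e+13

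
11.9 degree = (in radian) 0.2077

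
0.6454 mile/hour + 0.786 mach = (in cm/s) 2.679e+04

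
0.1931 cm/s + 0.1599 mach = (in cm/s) 5445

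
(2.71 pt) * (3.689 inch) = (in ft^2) 0.0009642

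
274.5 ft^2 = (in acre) 0.006302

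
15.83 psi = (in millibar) 1091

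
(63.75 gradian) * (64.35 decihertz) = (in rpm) 61.53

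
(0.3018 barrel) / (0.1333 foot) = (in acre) 0.0002918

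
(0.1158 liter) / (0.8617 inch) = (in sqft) 0.05695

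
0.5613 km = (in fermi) 5.613e+17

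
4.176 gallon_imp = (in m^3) 0.01898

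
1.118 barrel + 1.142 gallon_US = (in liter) 182.1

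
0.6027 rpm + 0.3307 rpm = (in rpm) 0.9334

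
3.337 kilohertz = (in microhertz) 3.337e+09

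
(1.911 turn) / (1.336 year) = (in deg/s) 1.633e-05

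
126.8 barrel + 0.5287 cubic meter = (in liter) 2.069e+04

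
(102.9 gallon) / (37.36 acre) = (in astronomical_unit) 1.722e-17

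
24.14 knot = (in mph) 27.78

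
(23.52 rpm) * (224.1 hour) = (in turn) 3.162e+05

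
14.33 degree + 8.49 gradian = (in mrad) 383.5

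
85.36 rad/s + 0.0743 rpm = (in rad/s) 85.37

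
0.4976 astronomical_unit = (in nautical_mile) 4.019e+07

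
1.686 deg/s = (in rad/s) 0.02943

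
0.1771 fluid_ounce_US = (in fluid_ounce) 0.1771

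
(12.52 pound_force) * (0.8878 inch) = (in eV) 7.838e+18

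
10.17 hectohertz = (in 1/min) 6.102e+04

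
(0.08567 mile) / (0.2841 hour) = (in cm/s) 13.48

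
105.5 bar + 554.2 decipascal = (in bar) 105.5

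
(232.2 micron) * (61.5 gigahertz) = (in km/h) 5.141e+07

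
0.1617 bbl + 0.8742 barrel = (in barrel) 1.036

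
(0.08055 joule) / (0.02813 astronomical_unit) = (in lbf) 4.303e-12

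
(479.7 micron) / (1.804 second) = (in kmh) 0.0009573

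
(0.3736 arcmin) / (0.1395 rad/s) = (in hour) 2.164e-07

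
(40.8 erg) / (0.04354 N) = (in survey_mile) 5.823e-08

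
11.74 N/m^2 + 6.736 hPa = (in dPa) 6853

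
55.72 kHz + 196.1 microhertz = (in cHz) 5.572e+06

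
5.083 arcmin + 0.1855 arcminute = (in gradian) 0.09756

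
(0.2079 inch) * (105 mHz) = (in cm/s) 0.05545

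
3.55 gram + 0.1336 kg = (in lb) 0.3024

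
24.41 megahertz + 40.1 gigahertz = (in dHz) 4.012e+11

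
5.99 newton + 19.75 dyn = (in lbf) 1.347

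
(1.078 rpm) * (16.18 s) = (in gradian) 116.3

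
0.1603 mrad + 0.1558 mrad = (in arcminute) 1.087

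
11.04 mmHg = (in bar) 0.01472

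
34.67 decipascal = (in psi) 0.0005028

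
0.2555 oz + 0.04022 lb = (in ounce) 0.899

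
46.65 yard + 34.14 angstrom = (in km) 0.04266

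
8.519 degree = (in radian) 0.1487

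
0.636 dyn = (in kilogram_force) 6.485e-07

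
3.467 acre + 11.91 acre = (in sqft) 6.698e+05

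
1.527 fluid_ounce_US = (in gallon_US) 0.01193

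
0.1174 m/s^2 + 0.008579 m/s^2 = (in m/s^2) 0.126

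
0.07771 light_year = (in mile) 4.568e+11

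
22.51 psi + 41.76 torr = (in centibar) 160.8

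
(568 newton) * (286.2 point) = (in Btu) 0.05436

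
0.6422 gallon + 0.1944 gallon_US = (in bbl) 0.01992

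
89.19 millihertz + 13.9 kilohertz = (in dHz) 1.39e+05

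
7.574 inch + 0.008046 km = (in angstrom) 8.238e+10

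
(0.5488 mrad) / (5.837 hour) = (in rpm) 2.494e-07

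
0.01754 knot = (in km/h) 0.03248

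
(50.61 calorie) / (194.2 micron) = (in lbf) 2.451e+05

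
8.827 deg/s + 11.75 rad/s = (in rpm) 113.7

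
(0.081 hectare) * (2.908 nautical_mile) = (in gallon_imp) 9.596e+08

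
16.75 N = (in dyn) 1.675e+06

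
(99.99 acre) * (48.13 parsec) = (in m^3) 6.01e+23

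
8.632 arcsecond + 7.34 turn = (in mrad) 4.612e+04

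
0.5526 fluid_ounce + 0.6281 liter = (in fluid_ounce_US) 21.79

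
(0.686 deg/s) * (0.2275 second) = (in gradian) 0.1734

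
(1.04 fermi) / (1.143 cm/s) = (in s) 9.099e-14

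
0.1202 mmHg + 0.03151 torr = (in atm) 0.0001996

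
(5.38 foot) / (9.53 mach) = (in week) 8.356e-10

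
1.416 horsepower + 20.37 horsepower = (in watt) 1.625e+04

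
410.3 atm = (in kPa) 4.157e+04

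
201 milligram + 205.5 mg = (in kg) 0.0004065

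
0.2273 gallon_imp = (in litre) 1.033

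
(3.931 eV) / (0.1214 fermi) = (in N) 0.005188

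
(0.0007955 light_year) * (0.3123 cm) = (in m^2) 2.35e+10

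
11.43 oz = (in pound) 0.7144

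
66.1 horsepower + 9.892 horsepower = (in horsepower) 75.99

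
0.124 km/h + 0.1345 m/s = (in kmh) 0.6082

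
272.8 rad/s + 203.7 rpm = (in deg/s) 1.685e+04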